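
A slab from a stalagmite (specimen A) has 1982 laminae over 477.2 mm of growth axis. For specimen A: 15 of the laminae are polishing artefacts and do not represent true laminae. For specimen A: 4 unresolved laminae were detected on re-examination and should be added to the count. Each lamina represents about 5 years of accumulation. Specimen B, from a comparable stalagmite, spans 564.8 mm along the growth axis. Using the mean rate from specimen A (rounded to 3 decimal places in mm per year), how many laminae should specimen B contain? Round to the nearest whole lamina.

2353 laminae

Specimen A: correcting the raw count gives 1982 − 15 + 4 = 1971 true laminae.
Specimen A: at 5 years per lamina, 1971 × 5 = 9855 years.
A: Extension rate ≈ 477.2 / 9855 = 0.048 mm per year.
For B, 564.8 / 0.048 = 11766.67 years; at 5 years per lamina that is 11766.67 / 5 ≈ 2353 laminae.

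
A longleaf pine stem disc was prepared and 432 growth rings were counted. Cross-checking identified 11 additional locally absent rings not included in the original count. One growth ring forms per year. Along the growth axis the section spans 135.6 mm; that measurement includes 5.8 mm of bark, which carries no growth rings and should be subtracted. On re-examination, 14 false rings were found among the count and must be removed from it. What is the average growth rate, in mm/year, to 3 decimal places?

After corrections the count is 432 − 14 + 11 = 429 growth rings.
Removing the 5.8 mm offcut leaves 135.6 − 5.8 = 129.8 mm.
Mean rate = 129.8 mm / 429 years ≈ 0.303 mm/year.

0.303 mm/year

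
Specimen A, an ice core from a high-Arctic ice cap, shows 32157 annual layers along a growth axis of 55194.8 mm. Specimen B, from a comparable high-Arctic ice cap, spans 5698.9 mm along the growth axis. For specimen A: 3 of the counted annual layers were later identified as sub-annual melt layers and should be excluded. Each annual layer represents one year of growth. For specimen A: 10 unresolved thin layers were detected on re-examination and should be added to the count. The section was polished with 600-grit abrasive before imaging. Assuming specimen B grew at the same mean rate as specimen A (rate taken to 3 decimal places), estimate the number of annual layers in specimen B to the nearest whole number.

Specimen A: after corrections the count is 32157 − 3 + 10 = 32164 annual layers.
A: Extension rate ≈ 55194.8 / 32164 = 1.716 mm per year.
Specimen B: 5698.9 mm / 1.716 mm per year = 3321.04 years ≈ 3321 annual layers.

3321 annual layers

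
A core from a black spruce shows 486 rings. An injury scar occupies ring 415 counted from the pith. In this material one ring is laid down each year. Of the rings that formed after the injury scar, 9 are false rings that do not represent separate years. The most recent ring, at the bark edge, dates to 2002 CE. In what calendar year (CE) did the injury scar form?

1940 CE

Between ring 415 and the bark edge there are 486 − 415 = 71 rings.
Removing the 9 false rings leaves 71 − 9 = 62 true rings beyond the injury scar.
Counting back 62 years from 2002 CE places the injury scar in 2002 − 62 = 1940 CE.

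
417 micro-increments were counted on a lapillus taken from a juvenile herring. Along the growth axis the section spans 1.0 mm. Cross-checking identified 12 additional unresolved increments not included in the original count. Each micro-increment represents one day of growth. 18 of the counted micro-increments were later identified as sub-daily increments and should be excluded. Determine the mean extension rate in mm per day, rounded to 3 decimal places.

0.002 mm per day

True micro-increment count = 417 − 18 + 12 = 411.
Mean rate = 1.0 mm / 411 days ≈ 0.002 mm per day.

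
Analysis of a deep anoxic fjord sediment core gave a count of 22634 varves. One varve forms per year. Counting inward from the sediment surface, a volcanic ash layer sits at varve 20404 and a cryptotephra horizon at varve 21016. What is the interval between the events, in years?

Separation: 21016 − 20404 = 612 varves.
One varve per year makes the interval 612 years.

612 yr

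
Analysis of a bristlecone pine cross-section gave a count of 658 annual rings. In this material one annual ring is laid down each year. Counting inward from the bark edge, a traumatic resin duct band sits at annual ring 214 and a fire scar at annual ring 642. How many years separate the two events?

428 years

The two markers are separated by 642 − 214 = 428 annual rings.
At one annual ring per year, 428 years elapsed between them.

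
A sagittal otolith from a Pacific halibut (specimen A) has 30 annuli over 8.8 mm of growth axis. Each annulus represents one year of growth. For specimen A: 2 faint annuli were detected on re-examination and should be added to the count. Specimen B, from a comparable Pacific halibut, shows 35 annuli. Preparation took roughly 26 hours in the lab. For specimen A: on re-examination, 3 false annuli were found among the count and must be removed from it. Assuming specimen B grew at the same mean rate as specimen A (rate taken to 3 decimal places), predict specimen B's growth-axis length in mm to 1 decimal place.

10.6 mm

Specimen A: true annulus count = 30 − 3 + 2 = 29.
A: Extension rate ≈ 8.8 / 29 = 0.303 mm/yr.
Length of B = 0.303 × 35 = 10.6 mm.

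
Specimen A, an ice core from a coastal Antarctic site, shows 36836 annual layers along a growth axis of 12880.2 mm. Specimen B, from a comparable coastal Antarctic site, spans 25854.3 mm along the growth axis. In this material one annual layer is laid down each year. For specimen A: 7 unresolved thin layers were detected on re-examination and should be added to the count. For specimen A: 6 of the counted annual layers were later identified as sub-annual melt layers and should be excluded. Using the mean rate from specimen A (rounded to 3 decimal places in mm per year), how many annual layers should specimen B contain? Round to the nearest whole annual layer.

73869 annual layers

Specimen A: correcting the raw count gives 36836 − 6 + 7 = 36837 true annual layers.
A: Mean rate = 12880.2 mm / 36837 years ≈ 0.350 mm per year.
B spans 25854.3 / 0.350 = 73869.43 years ≈ 73869 annual layers.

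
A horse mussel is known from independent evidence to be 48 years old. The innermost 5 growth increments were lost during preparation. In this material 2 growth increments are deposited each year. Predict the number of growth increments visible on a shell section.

91 growth increments

With 2 growth increments per year, 48 years would produce 48 × 2 = 96 growth increments.
Subtracting the 5 growth increments not captured gives 96 − 5 = 91 growth increments in the record.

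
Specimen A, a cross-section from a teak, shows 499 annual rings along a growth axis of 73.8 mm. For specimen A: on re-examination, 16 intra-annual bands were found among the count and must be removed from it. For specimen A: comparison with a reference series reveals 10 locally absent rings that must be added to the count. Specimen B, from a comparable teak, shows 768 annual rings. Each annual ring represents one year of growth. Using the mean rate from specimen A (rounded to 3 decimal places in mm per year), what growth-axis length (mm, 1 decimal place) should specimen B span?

115.2 mm

Specimen A: true annual ring count = 499 − 16 + 10 = 493.
A: Mean rate = 73.8 mm / 493 years ≈ 0.150 mm/year.
B's length ≈ 0.150 × 768 = 115.2 mm.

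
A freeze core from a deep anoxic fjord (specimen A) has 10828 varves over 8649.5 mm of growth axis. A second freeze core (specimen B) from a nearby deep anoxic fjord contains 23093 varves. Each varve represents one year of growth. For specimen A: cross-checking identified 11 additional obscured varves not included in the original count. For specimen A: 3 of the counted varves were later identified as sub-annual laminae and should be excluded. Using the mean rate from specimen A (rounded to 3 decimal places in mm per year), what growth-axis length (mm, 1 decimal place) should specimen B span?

Specimen A: true varve count = 10828 − 3 + 11 = 10836.
A: 8649.5 mm over 10836 years gives 8649.5 / 10836 ≈ 0.798 mm/yr.
Length of B = 0.798 × 23093 = 18428.2 mm.

18428.2 mm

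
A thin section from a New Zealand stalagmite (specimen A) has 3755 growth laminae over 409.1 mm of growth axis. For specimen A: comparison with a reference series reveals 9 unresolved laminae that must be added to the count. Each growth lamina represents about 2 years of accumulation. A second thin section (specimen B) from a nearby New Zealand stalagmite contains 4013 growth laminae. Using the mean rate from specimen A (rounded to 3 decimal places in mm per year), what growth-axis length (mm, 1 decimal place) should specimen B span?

433.4 mm

Specimen A: correcting the raw count gives 3755 + 9 = 3764 true growth laminae.
Specimen A: multiplying by 2 years per growth lamina: 3764 × 2 = 7528 years.
A: Extension rate ≈ 409.1 / 7528 = 0.054 mm per year.
Specimen B: multiplying by 2 years per growth lamina: 4013 × 2 = 8026 years. For B, 0.054 mm/year × 8026 years = 433.4 mm.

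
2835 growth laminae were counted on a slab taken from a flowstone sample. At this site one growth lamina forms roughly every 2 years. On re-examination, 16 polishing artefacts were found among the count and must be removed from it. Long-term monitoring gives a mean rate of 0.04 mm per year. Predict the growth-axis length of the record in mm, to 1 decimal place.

225.5 mm

Adjusted count: 2835 − 16 = 2819 growth laminae.
2819 growth laminae at 2 years each span 2819 × 2 = 5638 years.
Length ≈ 0.04 × 5638 = 225.5 mm.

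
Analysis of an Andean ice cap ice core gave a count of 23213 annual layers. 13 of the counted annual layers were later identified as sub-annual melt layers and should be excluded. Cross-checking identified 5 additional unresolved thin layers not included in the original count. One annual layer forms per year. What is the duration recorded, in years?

Adjusted count: 23213 − 13 + 5 = 23205 annual layers.
With a one-to-one annual layer periodicity this is 23205 years.

23205 years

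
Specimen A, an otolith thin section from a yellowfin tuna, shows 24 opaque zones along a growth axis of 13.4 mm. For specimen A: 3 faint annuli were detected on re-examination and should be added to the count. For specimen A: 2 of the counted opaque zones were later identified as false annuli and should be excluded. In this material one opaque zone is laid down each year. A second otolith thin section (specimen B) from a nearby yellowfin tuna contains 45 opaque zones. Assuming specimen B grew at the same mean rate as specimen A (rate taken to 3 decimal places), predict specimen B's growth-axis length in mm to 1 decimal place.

24.1 mm

Specimen A: correcting the raw count gives 24 − 2 + 3 = 25 true opaque zones.
A: Mean rate = 13.4 mm / 25 years ≈ 0.536 mm/year.
Length of B = 0.536 × 45 = 24.1 mm.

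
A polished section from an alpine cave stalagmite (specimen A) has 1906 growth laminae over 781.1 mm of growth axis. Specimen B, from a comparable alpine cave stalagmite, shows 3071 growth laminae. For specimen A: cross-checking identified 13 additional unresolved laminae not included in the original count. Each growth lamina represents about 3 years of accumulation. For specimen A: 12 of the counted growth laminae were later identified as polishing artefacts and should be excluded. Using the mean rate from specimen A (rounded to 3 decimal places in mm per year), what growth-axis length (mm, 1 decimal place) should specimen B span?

1262.2 mm

Specimen A: adjusted count: 1906 − 12 + 13 = 1907 growth laminae.
Specimen A: at 3 years per growth lamina, 1907 × 3 = 5721 years.
A: Extension rate ≈ 781.1 / 5721 = 0.137 mm per year.
Specimen B: at 3 years per growth lamina, 3071 × 3 = 9213 years. B's length ≈ 0.137 × 9213 = 1262.2 mm.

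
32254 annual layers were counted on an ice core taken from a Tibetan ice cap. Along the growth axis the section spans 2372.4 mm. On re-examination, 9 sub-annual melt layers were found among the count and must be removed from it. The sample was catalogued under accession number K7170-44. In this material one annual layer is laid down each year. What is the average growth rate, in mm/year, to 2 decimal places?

0.07 mm/year

Adjusted count: 32254 − 9 = 32245 annual layers.
2372.4 mm over 32245 years gives 2372.4 / 32245 ≈ 0.07 mm/year.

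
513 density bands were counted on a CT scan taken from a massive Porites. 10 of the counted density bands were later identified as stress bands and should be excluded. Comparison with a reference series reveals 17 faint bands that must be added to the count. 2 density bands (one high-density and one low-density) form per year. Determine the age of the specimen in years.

After corrections the count is 513 − 10 + 17 = 520 density bands.
520 density bands at 2 per year is 520 / 2 = 260 years.

260 yr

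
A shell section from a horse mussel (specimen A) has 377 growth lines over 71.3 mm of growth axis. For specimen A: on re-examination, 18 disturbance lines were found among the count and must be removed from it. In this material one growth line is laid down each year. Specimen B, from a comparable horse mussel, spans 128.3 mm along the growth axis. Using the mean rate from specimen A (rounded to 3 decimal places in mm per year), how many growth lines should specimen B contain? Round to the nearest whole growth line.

645 growth lines

Specimen A: correcting the raw count gives 377 − 18 = 359 true growth lines.
A: Extension rate ≈ 71.3 / 359 = 0.199 mm per year.
Specimen B: 128.3 mm / 0.199 mm per year = 644.72 years ≈ 645 growth lines.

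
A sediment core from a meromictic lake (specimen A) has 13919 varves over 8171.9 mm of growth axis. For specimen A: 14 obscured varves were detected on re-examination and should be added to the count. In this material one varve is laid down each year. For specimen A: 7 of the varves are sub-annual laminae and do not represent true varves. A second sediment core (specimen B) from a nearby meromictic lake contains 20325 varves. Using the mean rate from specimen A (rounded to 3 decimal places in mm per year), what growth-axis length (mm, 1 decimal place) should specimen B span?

11930.8 mm

Specimen A: true varve count = 13919 − 7 + 14 = 13926.
A: Mean rate = 8171.9 mm / 13926 years ≈ 0.587 mm/yr.
Length of B = 0.587 × 20325 = 11930.8 mm.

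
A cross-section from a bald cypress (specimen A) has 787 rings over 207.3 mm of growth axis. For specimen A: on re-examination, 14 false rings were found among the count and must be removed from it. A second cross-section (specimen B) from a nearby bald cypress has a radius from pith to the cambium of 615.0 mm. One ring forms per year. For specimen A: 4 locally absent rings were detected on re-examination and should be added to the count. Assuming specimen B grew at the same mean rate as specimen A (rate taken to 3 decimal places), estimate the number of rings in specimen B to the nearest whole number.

2303 rings

Specimen A: true ring count = 787 − 14 + 4 = 777.
A: Mean rate = 207.3 mm / 777 years ≈ 0.267 mm/year.
B spans 615.0 / 0.267 = 2303.37 years ≈ 2303 rings.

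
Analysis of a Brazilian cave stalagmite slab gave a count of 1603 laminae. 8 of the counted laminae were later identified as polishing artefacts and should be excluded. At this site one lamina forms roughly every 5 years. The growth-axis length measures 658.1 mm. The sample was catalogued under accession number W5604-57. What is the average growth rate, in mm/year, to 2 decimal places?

True lamina count = 1603 − 8 = 1595.
Multiplying by 5 years per lamina: 1595 × 5 = 7975 years.
Extension rate ≈ 658.1 / 7975 = 0.08 mm/year.

0.08 mm/year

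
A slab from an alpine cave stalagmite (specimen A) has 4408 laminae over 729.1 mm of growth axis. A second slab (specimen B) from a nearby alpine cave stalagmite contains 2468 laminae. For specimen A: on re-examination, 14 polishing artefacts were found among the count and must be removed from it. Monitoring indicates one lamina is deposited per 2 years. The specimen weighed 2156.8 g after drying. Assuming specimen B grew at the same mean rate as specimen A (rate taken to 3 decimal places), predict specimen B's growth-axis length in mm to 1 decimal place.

Specimen A: correcting the raw count gives 4408 − 14 = 4394 true laminae.
Specimen A: 4394 laminae at 2 years each span 4394 × 2 = 8788 years.
A: Extension rate ≈ 729.1 / 8788 = 0.083 mm per year.
Specimen B: 2468 laminae at 2 years each span 2468 × 2 = 4936 years. B's length ≈ 0.083 × 4936 = 409.7 mm.

409.7 mm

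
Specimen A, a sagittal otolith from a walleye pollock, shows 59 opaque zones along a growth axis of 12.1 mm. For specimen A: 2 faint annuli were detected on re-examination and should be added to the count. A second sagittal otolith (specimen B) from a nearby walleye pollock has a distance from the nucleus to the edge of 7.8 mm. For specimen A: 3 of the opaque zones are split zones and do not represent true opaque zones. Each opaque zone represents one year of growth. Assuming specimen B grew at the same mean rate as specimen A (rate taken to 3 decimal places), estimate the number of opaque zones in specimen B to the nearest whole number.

Specimen A: adjusted count: 59 − 3 + 2 = 58 opaque zones.
A: 12.1 mm over 58 years gives 12.1 / 58 ≈ 0.209 mm/year.
B spans 7.8 / 0.209 = 37.32 years ≈ 37 opaque zones.

37 opaque zones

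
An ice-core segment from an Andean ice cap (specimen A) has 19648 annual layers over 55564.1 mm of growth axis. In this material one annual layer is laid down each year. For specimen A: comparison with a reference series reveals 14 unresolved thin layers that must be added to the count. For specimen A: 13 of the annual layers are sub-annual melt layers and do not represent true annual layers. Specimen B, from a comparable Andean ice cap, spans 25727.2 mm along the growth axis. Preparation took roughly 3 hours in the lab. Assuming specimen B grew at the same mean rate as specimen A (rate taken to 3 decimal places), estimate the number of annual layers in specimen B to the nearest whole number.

9097 annual layers

Specimen A: true annual layer count = 19648 − 13 + 14 = 19649.
A: Extension rate ≈ 55564.1 / 19649 = 2.828 mm per year.
B spans 25727.2 / 2.828 = 9097.31 years ≈ 9097 annual layers.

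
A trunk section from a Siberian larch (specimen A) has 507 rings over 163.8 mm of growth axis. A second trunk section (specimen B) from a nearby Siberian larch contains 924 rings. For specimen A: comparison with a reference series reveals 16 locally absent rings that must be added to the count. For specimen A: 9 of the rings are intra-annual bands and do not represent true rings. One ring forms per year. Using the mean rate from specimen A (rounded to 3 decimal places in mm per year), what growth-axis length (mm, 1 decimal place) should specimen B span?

294.8 mm

Specimen A: after corrections the count is 507 − 9 + 16 = 514 rings.
A: Mean rate = 163.8 mm / 514 years ≈ 0.319 mm/year.
B's length ≈ 0.319 × 924 = 294.8 mm.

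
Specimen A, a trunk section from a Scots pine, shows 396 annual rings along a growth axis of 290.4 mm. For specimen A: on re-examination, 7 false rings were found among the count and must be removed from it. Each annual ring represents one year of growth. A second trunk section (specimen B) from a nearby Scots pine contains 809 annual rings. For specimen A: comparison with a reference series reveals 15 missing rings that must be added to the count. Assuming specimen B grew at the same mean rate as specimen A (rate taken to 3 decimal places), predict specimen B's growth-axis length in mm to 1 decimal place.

581.7 mm

Specimen A: after corrections the count is 396 − 7 + 15 = 404 annual rings.
A: Mean rate = 290.4 mm / 404 years ≈ 0.719 mm/yr.
B's length ≈ 0.719 × 809 = 581.7 mm.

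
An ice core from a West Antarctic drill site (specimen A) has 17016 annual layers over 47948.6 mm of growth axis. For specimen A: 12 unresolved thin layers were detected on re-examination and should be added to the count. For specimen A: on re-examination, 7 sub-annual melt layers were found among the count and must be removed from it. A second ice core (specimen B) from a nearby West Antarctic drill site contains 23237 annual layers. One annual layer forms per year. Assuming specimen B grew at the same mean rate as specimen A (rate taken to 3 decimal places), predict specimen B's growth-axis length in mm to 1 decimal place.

Specimen A: true annual layer count = 17016 − 7 + 12 = 17021.
A: Mean rate = 47948.6 mm / 17021 years ≈ 2.817 mm/yr.
For B, 2.817 mm/year × 23237 years = 65458.6 mm.

65458.6 mm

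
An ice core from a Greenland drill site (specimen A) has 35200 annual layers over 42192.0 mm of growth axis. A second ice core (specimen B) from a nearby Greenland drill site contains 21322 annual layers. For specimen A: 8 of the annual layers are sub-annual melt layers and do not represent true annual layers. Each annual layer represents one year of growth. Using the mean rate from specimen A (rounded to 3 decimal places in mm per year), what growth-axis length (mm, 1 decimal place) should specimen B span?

25565.1 mm

Specimen A: after corrections the count is 35200 − 8 = 35192 annual layers.
A: Mean rate = 42192.0 mm / 35192 years ≈ 1.199 mm/yr.
Length of B = 1.199 × 21322 = 25565.1 mm.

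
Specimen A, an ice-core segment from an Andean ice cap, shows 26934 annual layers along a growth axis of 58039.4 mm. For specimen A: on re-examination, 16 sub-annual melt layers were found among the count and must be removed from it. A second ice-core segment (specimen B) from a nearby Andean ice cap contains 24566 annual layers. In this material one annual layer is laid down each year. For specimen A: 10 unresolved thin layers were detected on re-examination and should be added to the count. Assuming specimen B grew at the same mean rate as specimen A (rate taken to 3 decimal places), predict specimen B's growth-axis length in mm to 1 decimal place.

52939.7 mm

Specimen A: correcting the raw count gives 26934 − 16 + 10 = 26928 true annual layers.
A: 58039.4 mm over 26928 years gives 58039.4 / 26928 ≈ 2.155 mm per year.
For B, 2.155 mm/year × 24566 years = 52939.7 mm.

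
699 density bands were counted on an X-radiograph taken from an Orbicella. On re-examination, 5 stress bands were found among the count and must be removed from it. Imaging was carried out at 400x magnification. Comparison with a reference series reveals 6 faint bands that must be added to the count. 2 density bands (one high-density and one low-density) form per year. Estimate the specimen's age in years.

True density band count = 699 − 5 + 6 = 700.
With 2 density bands per year, 700 / 2 = 350 years.

350 years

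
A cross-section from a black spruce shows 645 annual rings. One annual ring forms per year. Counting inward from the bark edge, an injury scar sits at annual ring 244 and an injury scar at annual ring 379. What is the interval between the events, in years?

135 years

Separation: 379 − 244 = 135 annual rings.
At one annual ring per year, 135 years elapsed between them.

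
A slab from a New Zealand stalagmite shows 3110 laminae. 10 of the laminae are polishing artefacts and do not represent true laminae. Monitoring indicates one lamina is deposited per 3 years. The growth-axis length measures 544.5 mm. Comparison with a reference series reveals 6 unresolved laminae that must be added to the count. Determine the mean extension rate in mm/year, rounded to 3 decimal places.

0.058 mm/year

After corrections the count is 3110 − 10 + 6 = 3106 laminae.
3106 laminae at 3 years each span 3106 × 3 = 9318 years.
Mean rate = 544.5 mm / 9318 years ≈ 0.058 mm/year.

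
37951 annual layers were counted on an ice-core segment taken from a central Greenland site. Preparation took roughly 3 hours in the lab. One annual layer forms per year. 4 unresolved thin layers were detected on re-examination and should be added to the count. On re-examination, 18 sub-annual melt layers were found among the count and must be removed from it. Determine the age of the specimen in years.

After corrections the count is 37951 − 18 + 4 = 37937 annual layers.
One annual layer per year makes the duration 37937 years.

37937 years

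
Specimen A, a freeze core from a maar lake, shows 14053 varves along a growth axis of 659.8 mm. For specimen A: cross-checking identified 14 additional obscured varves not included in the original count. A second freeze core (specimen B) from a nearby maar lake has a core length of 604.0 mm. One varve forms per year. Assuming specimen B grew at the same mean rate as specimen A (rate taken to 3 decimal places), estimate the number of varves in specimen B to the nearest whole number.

Specimen A: true varve count = 14053 + 14 = 14067.
A: Extension rate ≈ 659.8 / 14067 = 0.047 mm/yr.
B spans 604.0 / 0.047 = 12851.06 years ≈ 12851 varves.

12851 varves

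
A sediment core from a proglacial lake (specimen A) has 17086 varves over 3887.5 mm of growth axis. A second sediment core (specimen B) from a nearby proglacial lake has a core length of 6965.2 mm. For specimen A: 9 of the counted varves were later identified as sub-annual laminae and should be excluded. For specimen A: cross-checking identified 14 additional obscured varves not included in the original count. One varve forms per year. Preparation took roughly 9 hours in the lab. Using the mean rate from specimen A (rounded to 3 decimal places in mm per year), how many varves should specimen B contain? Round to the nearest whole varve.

Specimen A: true varve count = 17086 − 9 + 14 = 17091.
A: Mean rate = 3887.5 mm / 17091 years ≈ 0.227 mm/yr.
Specimen B: 6965.2 mm / 0.227 mm per year = 30683.70 years ≈ 30684 varves.

30684 varves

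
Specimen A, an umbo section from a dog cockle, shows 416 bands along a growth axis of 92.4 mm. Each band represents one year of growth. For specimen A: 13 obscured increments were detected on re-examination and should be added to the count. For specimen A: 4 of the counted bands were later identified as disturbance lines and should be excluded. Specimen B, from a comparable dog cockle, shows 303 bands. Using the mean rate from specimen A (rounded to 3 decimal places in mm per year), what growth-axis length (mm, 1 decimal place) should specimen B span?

Specimen A: true band count = 416 − 4 + 13 = 425.
A: Extension rate ≈ 92.4 / 425 = 0.217 mm per year.
For B, 0.217 mm/year × 303 years = 65.8 mm.

65.8 mm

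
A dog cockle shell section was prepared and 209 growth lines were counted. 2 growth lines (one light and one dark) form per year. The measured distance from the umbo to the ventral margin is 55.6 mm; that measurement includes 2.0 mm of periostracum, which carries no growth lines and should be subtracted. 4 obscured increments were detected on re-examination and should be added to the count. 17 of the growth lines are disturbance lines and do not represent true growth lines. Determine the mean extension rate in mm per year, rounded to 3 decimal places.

0.547 mm per year

Correcting the raw count gives 209 − 17 + 4 = 196 true growth lines.
196 growth lines at 2 per year is 196 / 2 = 98 years.
Removing the 2.0 mm offcut leaves 55.6 − 2.0 = 53.6 mm.
Mean rate = 53.6 mm / 98 years ≈ 0.547 mm per year.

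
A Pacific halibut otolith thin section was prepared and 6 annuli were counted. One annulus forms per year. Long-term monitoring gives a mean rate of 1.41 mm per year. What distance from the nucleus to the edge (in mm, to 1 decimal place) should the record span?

The record spans 6 years at 1.41 mm per year.
Length ≈ 1.41 × 6 = 8.5 mm.

8.5 mm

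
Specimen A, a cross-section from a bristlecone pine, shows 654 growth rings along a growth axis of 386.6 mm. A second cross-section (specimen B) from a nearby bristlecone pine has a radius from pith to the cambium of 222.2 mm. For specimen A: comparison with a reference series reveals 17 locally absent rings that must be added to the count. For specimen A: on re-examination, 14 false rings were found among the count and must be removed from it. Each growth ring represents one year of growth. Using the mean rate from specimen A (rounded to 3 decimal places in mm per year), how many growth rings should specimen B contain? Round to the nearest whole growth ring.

Specimen A: after corrections the count is 654 − 14 + 17 = 657 growth rings.
A: Mean rate = 386.6 mm / 657 years ≈ 0.588 mm per year.
B spans 222.2 / 0.588 = 377.89 years ≈ 378 growth rings.

378 growth rings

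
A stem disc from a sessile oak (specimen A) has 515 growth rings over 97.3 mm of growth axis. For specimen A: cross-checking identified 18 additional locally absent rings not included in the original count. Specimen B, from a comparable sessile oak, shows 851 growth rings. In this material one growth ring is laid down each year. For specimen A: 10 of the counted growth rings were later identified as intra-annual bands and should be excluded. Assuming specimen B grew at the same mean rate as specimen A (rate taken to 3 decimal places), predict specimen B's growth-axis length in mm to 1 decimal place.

158.3 mm

Specimen A: after corrections the count is 515 − 10 + 18 = 523 growth rings.
A: Mean rate = 97.3 mm / 523 years ≈ 0.186 mm/yr.
Length of B = 0.186 × 851 = 158.3 mm.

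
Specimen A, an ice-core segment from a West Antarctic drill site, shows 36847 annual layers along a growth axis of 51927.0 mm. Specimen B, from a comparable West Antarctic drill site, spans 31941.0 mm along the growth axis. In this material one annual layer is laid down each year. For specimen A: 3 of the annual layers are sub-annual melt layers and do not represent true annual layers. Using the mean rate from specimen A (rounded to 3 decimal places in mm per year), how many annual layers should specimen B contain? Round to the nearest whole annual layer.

22669 annual layers

Specimen A: true annual layer count = 36847 − 3 = 36844.
A: Extension rate ≈ 51927.0 / 36844 = 1.409 mm/year.
For B, 31941.0 / 1.409 = 22669.27 years ≈ 22669 annual layers.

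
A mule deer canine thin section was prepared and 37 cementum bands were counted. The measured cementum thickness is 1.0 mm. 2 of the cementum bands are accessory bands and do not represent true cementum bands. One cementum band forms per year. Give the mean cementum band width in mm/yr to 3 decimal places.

True cementum band count = 37 − 2 = 35.
Extension rate ≈ 1.0 / 35 = 0.029 mm/yr.

0.029 mm/yr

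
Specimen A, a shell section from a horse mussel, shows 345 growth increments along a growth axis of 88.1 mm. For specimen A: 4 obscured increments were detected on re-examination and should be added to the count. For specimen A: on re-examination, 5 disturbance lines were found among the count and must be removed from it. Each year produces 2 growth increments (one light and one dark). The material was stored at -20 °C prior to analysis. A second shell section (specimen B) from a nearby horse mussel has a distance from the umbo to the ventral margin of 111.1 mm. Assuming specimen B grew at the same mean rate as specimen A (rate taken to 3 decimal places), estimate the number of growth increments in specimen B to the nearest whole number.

Specimen A: true growth increment count = 345 − 5 + 4 = 344.
Specimen A: with 2 growth increments per year, 344 / 2 = 172 years.
A: Mean rate = 88.1 mm / 172 years ≈ 0.512 mm per year.
B spans 111.1 / 0.512 = 216.99 years; at 2 growth increments per year that is 216.99 × 2 ≈ 434 growth increments.

434 growth increments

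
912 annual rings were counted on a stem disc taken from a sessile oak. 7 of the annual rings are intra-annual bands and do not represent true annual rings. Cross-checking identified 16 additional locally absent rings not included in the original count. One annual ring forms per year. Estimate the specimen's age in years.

Adjusted count: 912 − 7 + 16 = 921 annual rings.
At one annual ring per year, that is 921 years.

921 years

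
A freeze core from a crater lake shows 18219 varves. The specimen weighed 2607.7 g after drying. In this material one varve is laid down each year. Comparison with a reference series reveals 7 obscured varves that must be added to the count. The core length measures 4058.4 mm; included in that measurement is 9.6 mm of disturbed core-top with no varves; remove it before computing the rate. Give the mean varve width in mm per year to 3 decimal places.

0.222 mm per year

Adjusted count: 18219 + 7 = 18226 varves.
The growth record spans 4058.4 − 9.6 = 4048.8 mm.
4048.8 mm over 18226 years gives 4048.8 / 18226 ≈ 0.222 mm per year.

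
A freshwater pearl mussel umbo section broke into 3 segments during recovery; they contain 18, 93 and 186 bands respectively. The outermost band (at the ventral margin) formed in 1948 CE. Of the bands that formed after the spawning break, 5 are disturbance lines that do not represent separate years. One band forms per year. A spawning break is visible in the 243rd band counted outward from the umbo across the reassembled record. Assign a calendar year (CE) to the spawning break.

1899 CE

Total bands = 18 + 93 + 186 = 297.
Between band 243 and the ventral margin there are 297 − 243 = 54 bands.
Removing the 5 false bands leaves 54 − 5 = 49 true bands beyond the spawning break.
Counting back 49 years from 1948 CE places the spawning break in 1948 − 49 = 1899 CE.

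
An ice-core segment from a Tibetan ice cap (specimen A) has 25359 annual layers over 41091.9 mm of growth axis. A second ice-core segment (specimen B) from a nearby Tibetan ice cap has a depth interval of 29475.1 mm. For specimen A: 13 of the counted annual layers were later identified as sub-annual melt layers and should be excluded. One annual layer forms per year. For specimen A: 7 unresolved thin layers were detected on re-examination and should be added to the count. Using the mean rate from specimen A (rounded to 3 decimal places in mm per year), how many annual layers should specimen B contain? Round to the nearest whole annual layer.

Specimen A: correcting the raw count gives 25359 − 13 + 7 = 25353 true annual layers.
A: Extension rate ≈ 41091.9 / 25353 = 1.621 mm/yr.
Specimen B: 29475.1 mm / 1.621 mm per year = 18183.28 years ≈ 18183 annual layers.

18183 annual layers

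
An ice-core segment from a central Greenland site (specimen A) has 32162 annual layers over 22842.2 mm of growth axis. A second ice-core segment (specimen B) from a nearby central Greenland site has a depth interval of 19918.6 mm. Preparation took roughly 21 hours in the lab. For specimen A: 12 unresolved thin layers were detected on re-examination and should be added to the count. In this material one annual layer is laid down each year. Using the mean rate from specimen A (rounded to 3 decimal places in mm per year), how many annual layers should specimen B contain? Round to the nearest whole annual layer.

Specimen A: after corrections the count is 32162 + 12 = 32174 annual layers.
A: Extension rate ≈ 22842.2 / 32174 = 0.710 mm per year.
Specimen B: 19918.6 mm / 0.710 mm per year = 28054.37 years ≈ 28054 annual layers.

28054 annual layers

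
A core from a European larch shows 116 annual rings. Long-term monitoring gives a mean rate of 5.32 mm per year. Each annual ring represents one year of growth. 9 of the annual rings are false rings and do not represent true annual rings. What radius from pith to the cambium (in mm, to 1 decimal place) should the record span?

569.2 mm

After corrections the count is 116 − 9 = 107 annual rings.
Length ≈ 5.32 × 107 = 569.2 mm.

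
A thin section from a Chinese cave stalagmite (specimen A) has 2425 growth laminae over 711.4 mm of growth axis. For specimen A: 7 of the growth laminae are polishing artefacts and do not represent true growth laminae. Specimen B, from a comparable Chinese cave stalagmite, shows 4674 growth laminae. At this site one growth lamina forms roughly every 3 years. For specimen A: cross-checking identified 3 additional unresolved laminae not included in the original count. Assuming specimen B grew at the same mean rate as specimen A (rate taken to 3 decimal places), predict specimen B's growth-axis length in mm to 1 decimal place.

1374.2 mm

Specimen A: correcting the raw count gives 2425 − 7 + 3 = 2421 true growth laminae.
Specimen A: 2421 growth laminae at 3 years each span 2421 × 3 = 7263 years.
A: Mean rate = 711.4 mm / 7263 years ≈ 0.098 mm per year.
Specimen B: at 3 years per growth lamina, 4674 × 3 = 14022 years. For B, 0.098 mm/year × 14022 years = 1374.2 mm.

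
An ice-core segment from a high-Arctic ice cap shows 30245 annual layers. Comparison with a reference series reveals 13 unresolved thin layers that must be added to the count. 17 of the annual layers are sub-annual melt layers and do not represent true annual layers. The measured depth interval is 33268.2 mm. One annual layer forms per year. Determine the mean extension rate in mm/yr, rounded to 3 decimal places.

1.100 mm/yr

Correcting the raw count gives 30245 − 17 + 13 = 30241 true annual layers.
Extension rate ≈ 33268.2 / 30241 = 1.100 mm/yr.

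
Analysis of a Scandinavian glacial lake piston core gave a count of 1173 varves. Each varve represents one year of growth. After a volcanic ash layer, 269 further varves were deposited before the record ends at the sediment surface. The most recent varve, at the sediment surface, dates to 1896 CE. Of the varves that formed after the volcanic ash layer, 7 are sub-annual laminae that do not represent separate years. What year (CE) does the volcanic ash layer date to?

1634 CE

269 varves post-date the volcanic ash layer.
Excluding 7 false varves: 269 − 7 = 262.
The varve at the sediment surface is 1896 CE, so the volcanic ash layer dates to 1896 − 262 = 1634 CE.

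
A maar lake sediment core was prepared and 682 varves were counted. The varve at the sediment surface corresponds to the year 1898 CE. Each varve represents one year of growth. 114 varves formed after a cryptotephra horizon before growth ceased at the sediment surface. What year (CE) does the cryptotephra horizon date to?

There are 114 varves younger than the cryptotephra horizon.
1898 − 114 = 1784 CE.

1784 CE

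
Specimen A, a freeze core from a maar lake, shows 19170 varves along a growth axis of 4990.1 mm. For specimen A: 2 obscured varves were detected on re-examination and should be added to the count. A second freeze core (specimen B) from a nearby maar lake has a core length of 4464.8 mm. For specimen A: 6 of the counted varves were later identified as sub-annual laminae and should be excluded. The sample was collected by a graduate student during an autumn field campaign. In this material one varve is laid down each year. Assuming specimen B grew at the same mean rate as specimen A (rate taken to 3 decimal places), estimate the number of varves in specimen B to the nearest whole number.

Specimen A: adjusted count: 19170 − 6 + 2 = 19166 varves.
A: Extension rate ≈ 4990.1 / 19166 = 0.260 mm per year.
B spans 4464.8 / 0.260 = 17172.31 years ≈ 17172 varves.

17172 varves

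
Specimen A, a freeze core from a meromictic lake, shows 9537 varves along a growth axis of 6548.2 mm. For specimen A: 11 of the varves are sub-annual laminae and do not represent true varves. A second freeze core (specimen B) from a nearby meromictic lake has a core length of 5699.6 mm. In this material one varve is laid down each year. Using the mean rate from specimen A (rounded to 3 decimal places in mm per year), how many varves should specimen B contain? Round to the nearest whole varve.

Specimen A: after corrections the count is 9537 − 11 = 9526 varves.
A: 6548.2 mm over 9526 years gives 6548.2 / 9526 ≈ 0.687 mm/year.
Specimen B: 5699.6 mm / 0.687 mm per year = 8296.36 years ≈ 8296 varves.

8296 varves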